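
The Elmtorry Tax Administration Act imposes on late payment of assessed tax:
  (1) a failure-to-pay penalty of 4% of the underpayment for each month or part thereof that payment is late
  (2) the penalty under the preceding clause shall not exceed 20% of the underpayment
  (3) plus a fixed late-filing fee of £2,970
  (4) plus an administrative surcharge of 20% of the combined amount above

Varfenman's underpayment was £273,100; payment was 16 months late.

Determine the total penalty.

Accrued rate: 4% × 16 = 64%, capped at 20% → 20%
Failure-to-pay penalty: 20% of £273,100 = £54,620
Penalty before surcharge: £54,620 + £2,970 = £57,590
Administrative surcharge: 20% of £57,590 = £11,518
Total penalty: £57,590 + £11,518 = £69,108

£69,108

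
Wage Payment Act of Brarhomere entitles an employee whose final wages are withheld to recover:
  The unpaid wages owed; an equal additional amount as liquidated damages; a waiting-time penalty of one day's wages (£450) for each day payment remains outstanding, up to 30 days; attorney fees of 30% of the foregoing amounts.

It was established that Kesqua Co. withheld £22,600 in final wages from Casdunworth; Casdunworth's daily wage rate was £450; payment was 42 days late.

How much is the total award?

Liquidated damages (equal amount): £22,600
Penalty days: min(42, 30) = 30
Waiting-time penalty: 30 × £450 = £13,500
Subtotal: £22,600 + £22,600 + £13,500 = £58,700
Attorney fees: 30% of £58,700 = £17,610
Total award: £58,700 + £17,610 = £76,310

£76,310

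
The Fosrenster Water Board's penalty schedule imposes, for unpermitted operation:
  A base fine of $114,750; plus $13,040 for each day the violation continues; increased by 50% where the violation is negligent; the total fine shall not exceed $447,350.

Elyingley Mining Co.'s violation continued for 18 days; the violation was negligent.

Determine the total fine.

Per-day component: 18 × $13,040 = $234,720
Base plus per-day: $114,750 + $234,720 = $349,470
Enhancement: 50% of $349,470 = $174,735
Enhanced fine: $349,470 + $174,735 = $524,205
Cap at $447,350: $524,205 exceeds the cap → $447,350

$447,350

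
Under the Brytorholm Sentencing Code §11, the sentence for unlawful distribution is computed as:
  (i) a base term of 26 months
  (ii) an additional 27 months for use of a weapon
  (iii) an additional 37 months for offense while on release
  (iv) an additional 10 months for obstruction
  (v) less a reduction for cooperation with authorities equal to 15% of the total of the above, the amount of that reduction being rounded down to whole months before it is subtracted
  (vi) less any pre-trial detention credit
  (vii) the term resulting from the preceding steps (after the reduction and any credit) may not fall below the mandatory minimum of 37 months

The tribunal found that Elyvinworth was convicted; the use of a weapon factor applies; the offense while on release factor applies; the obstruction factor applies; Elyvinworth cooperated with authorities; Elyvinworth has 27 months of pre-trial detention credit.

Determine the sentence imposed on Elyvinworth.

58 months

Use of a weapon enhancement: +27 months
Offense while on release enhancement: +37 months
Obstruction enhancement: +10 months
Adjusted term: 26 months + 27 months + 37 months + 10 months = 100 months
Cooperation with authorities reduction: 15% of 100 months = 15 months (rounded down)
After reduction: 100 − 15 = 85 months
Less pre-trial detention credit: 85 months − 27 months = 58 months
Minimum 37 months: 58 months meets the minimum, no increase.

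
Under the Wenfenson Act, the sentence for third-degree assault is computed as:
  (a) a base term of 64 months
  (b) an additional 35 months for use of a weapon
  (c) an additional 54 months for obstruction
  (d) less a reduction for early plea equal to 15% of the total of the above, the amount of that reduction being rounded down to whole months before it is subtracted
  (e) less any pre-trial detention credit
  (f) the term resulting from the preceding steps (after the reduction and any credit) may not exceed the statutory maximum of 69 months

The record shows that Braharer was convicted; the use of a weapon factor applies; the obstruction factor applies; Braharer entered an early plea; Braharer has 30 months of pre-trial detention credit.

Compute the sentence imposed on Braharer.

69 months

Use of a weapon enhancement: +35 months
Obstruction enhancement: +54 months
Adjusted term: 64 months + 35 months + 54 months = 153 months
Early plea reduction: 15% of 153 months = 22 months (rounded down)
After reduction: 153 − 22 = 131 months
Less pre-trial detention credit: 131 months − 30 months = 101 months
Cap at 69 months: 101 months exceeds the cap → 69 months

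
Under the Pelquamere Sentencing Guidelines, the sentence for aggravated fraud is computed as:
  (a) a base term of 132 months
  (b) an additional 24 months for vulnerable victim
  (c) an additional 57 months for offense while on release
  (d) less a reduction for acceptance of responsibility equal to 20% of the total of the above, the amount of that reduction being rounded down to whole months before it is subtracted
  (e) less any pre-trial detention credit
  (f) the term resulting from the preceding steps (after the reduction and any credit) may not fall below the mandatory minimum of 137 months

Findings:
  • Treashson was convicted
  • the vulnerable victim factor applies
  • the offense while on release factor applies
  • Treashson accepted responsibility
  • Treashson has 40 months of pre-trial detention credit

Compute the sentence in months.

Vulnerable victim enhancement: +24 months
Offense while on release enhancement: +57 months
Adjusted term: 132 months + 24 months + 57 months = 213 months
Acceptance of responsibility reduction: 20% of 213 months = 42 months (rounded down)
After reduction: 213 − 42 = 171 months
Less pre-trial detention credit: 171 months − 40 months = 131 months
Minimum 137 months: 131 months is below the minimum → 137 months

137 months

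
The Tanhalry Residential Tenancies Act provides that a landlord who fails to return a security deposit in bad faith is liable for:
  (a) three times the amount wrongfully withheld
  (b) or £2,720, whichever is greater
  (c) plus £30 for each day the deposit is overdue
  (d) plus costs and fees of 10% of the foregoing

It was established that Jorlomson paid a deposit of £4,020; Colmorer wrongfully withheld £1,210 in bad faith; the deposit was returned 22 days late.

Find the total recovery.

Trebled: 3 × £1,210 = £3,630
Minimum £2,720: £3,630 meets the minimum, no increase.
Late-return penalty: 22 × £30 = £660
Damages plus late penalty: £3,630 + £660 = £4,290
Costs and fees: 10% of £4,290 = £429
Total recovery: £4,290 + £429 = £4,719

£4,719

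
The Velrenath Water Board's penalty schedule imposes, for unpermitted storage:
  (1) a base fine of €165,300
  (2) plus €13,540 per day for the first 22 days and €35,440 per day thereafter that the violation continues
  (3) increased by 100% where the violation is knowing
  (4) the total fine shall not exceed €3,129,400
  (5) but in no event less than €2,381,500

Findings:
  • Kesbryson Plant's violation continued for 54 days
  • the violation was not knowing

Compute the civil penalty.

First 22 days: 22 × €13,540 = €297,880
Remaining days: (54 − 22) × €35,440 = €1,134,080
Per-day component: €297,880 + €1,134,080 = €1,431,960
Base plus per-day: €165,300 + €1,431,960 = €1,597,260
The violation was not knowing: no 100% increase.
Cap at €3,129,400: €1,597,260 is within the cap, no reduction.
Minimum €2,381,500: €1,597,260 is below the minimum → €2,381,500

€2,381,500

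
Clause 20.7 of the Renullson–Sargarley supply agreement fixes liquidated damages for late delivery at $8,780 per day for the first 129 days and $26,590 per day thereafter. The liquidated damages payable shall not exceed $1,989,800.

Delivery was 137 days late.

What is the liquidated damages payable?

First 129 days: 129 × $8,780 = $1,132,620
Remaining days: (137 − 129) × $26,590 = $212,720
Accrued per-day damages: $1,132,620 + $212,720 = $1,345,340
Cap at $1,989,800: $1,345,340 is within the cap, no reduction.

$1,345,340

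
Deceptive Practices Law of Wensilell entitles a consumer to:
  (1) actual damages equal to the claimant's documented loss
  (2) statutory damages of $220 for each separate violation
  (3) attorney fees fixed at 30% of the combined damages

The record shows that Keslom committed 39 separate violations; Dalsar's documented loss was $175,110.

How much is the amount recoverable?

Statutory damages: 39 × $220 = $8,580
Combined damages: $175,110 + $8,580 = $183,690
Attorney fees: 30% of $183,690 = $55,107
Total recovery: $183,690 + $55,107 = $238,797

$238,797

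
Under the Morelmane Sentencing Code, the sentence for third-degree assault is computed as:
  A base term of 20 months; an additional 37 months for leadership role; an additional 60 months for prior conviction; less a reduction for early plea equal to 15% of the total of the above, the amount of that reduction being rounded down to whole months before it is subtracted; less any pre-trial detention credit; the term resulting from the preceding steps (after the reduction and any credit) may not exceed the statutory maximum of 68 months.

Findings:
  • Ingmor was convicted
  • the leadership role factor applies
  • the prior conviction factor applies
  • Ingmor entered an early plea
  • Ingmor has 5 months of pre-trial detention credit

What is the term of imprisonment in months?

68 months

Leadership role enhancement: +37 months
Prior conviction enhancement: +60 months
Adjusted term: 20 months + 37 months + 60 months = 117 months
Early plea reduction: 15% of 117 months = 17 months (rounded down)
After reduction: 117 − 17 = 100 months
Less pre-trial detention credit: 100 months − 5 months = 95 months
Cap at 68 months: 95 months exceeds the cap → 68 months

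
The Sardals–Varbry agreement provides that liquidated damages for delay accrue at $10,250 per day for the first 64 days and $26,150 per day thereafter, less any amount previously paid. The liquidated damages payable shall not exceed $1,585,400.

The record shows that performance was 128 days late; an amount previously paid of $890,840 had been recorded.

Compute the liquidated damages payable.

Liquidated damages: $1,438,760

First 64 days: 64 × $10,250 = $656,000
Remaining days: (128 − 64) × $26,150 = $1,673,600
Accrued per-day damages: $656,000 + $1,673,600 = $2,329,600
Less amount previously paid: $2,329,600 − $890,840 = $1,438,760
Cap at $1,585,400: $1,438,760 is within the cap, no reduction.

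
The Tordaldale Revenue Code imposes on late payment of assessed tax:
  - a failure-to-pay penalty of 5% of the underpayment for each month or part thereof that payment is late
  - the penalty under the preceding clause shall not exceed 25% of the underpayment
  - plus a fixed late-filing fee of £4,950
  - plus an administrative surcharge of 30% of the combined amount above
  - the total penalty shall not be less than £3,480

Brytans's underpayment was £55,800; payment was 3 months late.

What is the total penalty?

Accrued rate: 5% × 3 = 15%, capped at 25% → 15%
Failure-to-pay penalty: 15% of £55,800 = £8,370
Penalty before surcharge: £8,370 + £4,950 = £13,320
Administrative surcharge: 30% of £13,320 = £3,996
Total penalty: £13,320 + £3,996 = £17,316
Minimum £3,480: £17,316 meets the minimum, no increase.

£17,316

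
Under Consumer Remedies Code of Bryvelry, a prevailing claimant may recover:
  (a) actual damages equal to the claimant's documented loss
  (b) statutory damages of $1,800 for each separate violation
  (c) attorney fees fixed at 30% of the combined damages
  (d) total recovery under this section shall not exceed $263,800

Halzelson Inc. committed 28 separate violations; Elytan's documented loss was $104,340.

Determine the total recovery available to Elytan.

$201,162

Statutory damages: 28 × $1,800 = $50,400
Combined damages: $104,340 + $50,400 = $154,740
Attorney fees: 30% of $154,740 = $46,422
Total before cap: $154,740 + $46,422 = $201,162
Cap at $263,800: $201,162 is within the cap, no reduction.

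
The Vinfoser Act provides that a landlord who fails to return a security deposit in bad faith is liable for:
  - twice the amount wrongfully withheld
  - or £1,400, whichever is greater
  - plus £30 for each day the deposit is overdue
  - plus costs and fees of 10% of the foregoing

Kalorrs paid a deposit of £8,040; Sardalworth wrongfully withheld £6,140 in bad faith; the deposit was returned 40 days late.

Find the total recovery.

Doubled: 2 × £6,140 = £12,280
Minimum £1,400: £12,280 meets the minimum, no increase.
Late-return penalty: 40 × £30 = £1,200
Damages plus late penalty: £12,280 + £1,200 = £13,480
Costs and fees: 10% of £13,480 = £1,348
Total recovery: £13,480 + £1,348 = £14,828

£14,828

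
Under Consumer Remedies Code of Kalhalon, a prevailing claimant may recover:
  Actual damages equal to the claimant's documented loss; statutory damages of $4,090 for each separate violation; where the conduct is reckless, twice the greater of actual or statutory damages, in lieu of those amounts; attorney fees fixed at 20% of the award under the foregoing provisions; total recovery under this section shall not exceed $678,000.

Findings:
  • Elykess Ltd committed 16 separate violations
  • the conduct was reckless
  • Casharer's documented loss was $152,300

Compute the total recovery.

$365,520

Statutory damages: 16 × $4,090 = $65,440
Greater of actual damages ($152,300) or statutory damages ($65,440): $152,300
Doubled: 2 × $152,300 = $304,600
Attorney fees: 20% of $304,600 = $60,920
Total before cap: $304,600 + $60,920 = $365,520
Cap at $678,000: $365,520 is within the cap, no reduction.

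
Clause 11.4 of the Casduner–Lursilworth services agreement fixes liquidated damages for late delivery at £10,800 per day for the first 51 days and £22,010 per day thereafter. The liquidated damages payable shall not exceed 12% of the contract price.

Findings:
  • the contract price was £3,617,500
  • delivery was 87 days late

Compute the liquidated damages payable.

£434,100

First 51 days: 51 × £10,800 = £550,800
Remaining days: (87 − 51) × £22,010 = £792,360
Accrued per-day damages: £550,800 + £792,360 = £1,343,160
Cap: 12% of £3,617,500 = £434,100
Cap at £434,100: £1,343,160 exceeds the cap → £434,100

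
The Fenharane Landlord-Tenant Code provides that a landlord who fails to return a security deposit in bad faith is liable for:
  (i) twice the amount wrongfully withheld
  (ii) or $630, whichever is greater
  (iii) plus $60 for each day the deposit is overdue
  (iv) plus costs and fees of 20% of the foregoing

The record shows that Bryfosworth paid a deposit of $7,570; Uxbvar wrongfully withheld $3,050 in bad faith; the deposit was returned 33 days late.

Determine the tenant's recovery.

Recovery: $9,696

Doubled: 2 × $3,050 = $6,100
Minimum $630: $6,100 meets the minimum, no increase.
Late-return penalty: 33 × $60 = $1,980
Damages plus late penalty: $6,100 + $1,980 = $8,080
Costs and fees: 20% of $8,080 = $1,616
Total recovery: $8,080 + $1,616 = $9,696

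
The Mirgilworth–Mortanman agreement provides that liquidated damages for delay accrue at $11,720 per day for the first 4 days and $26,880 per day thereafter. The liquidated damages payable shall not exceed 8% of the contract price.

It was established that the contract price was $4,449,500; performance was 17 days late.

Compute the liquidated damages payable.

First 4 days: 4 × $11,720 = $46,880
Remaining days: (17 − 4) × $26,880 = $349,440
Accrued per-day damages: $46,880 + $349,440 = $396,320
Cap: 8% of $4,449,500 = $355,960
Cap at $355,960: $396,320 exceeds the cap → $355,960

$355,960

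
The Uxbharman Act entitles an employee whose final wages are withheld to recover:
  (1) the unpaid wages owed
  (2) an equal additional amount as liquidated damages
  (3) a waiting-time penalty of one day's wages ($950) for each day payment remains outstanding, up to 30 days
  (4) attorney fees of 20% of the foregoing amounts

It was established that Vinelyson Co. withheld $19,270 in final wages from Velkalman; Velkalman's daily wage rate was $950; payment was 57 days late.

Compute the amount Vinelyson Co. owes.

Liquidated damages (equal amount): $19,270
Penalty days: min(57, 30) = 30
Waiting-time penalty: 30 × $950 = $28,500
Subtotal: $19,270 + $19,270 + $28,500 = $67,040
Attorney fees: 20% of $67,040 = $13,408
Total award: $67,040 + $13,408 = $80,448

$80,448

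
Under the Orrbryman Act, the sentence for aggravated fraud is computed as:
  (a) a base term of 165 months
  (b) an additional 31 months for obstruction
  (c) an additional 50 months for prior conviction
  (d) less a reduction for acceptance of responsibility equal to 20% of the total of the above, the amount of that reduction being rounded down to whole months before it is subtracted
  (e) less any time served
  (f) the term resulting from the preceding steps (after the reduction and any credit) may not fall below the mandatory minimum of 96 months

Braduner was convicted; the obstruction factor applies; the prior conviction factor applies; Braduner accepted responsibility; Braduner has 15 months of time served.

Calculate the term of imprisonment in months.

182 months

Obstruction enhancement: +31 months
Prior conviction enhancement: +50 months
Adjusted term: 165 months + 31 months + 50 months = 246 months
Acceptance of responsibility reduction: 20% of 246 months = 49 months (rounded down)
After reduction: 246 − 49 = 197 months
Less time served: 197 months − 15 months = 182 months
Minimum 96 months: 182 months meets the minimum, no increase.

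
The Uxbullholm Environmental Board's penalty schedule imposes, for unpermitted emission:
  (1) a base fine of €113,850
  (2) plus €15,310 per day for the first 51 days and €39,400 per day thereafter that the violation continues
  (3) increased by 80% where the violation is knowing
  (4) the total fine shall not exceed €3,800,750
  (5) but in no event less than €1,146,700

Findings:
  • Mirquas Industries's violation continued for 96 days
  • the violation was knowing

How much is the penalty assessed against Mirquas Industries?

First 51 days: 51 × €15,310 = €780,810
Remaining days: (96 − 51) × €39,400 = €1,773,000
Per-day component: €780,810 + €1,773,000 = €2,553,810
Base plus per-day: €113,850 + €2,553,810 = €2,667,660
Enhancement: 80% of €2,667,660 = €2,134,128
Enhanced fine: €2,667,660 + €2,134,128 = €4,801,788
Cap at €3,800,750: €4,801,788 exceeds the cap → €3,800,750
Minimum €1,146,700: €3,800,750 meets the minimum, no increase.

€3,800,750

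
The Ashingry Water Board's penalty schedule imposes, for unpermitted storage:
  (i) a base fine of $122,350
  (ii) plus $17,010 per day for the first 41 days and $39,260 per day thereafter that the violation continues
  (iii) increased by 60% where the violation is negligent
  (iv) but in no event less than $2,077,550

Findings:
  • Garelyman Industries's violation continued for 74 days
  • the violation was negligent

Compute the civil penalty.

First 41 days: 41 × $17,010 = $697,410
Remaining days: (74 − 41) × $39,260 = $1,295,580
Per-day component: $697,410 + $1,295,580 = $1,992,990
Base plus per-day: $122,350 + $1,992,990 = $2,115,340
Enhancement: 60% of $2,115,340 = $1,269,204
Enhanced fine: $2,115,340 + $1,269,204 = $3,384,544
Minimum $2,077,550: $3,384,544 meets the minimum, no increase.

$3,384,544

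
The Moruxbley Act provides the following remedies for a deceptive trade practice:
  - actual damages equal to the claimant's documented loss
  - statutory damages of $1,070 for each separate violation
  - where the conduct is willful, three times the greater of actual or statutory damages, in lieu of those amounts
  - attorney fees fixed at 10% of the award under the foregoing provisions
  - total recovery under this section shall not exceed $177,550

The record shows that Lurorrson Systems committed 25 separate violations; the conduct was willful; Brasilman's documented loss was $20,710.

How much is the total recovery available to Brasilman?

Total recovery: $88,275

Statutory damages: 25 × $1,070 = $26,750
Greater of actual damages ($20,710) or statutory damages ($26,750): $26,750
Trebled: 3 × $26,750 = $80,250
Attorney fees: 10% of $80,250 = $8,025
Total before cap: $80,250 + $8,025 = $88,275
Cap at $177,550: $88,275 is within the cap, no reduction.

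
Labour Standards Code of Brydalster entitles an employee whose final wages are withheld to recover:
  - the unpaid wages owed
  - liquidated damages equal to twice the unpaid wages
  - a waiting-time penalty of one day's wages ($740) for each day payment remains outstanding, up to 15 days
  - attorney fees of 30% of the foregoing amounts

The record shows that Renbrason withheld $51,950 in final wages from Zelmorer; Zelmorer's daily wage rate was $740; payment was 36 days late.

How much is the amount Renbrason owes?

Doubled: 2 × $51,950 = $103,900
Penalty days: min(36, 15) = 15
Waiting-time penalty: 15 × $740 = $11,100
Subtotal: $51,950 + $103,900 + $11,100 = $166,950
Attorney fees: 30% of $166,950 = $50,085
Total award: $166,950 + $50,085 = $217,035

$217,035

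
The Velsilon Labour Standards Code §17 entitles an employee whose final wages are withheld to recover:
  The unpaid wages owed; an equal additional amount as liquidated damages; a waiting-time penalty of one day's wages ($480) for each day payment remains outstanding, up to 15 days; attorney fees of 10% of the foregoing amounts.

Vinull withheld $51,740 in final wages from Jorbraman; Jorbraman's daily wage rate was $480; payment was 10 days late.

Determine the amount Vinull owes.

Total award: $119,108

Liquidated damages (equal amount): $51,740
Penalty days: min(10, 15) = 10
Waiting-time penalty: 10 × $480 = $4,800
Subtotal: $51,740 + $51,740 + $4,800 = $108,280
Attorney fees: 10% of $108,280 = $10,828
Total award: $108,280 + $10,828 = $119,108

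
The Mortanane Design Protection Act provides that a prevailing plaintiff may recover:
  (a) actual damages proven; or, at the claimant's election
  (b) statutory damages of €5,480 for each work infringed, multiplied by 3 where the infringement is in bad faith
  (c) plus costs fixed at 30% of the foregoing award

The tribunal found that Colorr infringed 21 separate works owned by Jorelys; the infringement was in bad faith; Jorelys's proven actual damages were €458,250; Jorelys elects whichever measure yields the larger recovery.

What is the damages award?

Award: €595,725

Statutory damages: 21 × €5,480 = €115,080
Trebled: 3 × €115,080 = €345,240
Greater of actual damages (€458,250) or enhanced statutory damages (€345,240): €458,250
Costs: 30% of €458,250 = €137,475
Award plus costs: €458,250 + €137,475 = €595,725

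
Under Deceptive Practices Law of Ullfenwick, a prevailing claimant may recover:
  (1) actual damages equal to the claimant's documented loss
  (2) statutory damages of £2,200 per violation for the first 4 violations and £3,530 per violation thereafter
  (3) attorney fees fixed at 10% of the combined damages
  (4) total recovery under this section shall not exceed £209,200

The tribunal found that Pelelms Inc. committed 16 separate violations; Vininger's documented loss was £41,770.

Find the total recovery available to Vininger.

First 4 violations: 4 × £2,200 = £8,800
Remaining violations: (16 − 4) × £3,530 = £42,360
Statutory damages: £8,800 + £42,360 = £51,160
Combined damages: £41,770 + £51,160 = £92,930
Attorney fees: 10% of £92,930 = £9,293
Total before cap: £92,930 + £9,293 = £102,223
Cap at £209,200: £102,223 is within the cap, no reduction.

£102,223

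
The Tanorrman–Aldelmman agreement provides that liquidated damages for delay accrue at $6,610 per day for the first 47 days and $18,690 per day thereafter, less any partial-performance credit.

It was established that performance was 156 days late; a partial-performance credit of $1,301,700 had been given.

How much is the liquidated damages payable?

First 47 days: 47 × $6,610 = $310,670
Remaining days: (156 − 47) × $18,690 = $2,037,210
Accrued per-day damages: $310,670 + $2,037,210 = $2,347,880
Less partial-performance credit: $2,347,880 − $1,301,700 = $1,046,180

Liquidated damages: $1,046,180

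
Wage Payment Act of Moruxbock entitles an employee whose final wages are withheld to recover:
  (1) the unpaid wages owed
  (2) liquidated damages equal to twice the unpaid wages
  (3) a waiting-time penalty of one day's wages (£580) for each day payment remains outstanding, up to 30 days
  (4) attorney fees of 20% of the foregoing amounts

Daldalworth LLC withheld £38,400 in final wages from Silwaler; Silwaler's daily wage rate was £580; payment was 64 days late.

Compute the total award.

£159,120

Doubled: 2 × £38,400 = £76,800
Penalty days: min(64, 30) = 30
Waiting-time penalty: 30 × £580 = £17,400
Subtotal: £38,400 + £76,800 + £17,400 = £132,600
Attorney fees: 20% of £132,600 = £26,520
Total award: £132,600 + £26,520 = £159,120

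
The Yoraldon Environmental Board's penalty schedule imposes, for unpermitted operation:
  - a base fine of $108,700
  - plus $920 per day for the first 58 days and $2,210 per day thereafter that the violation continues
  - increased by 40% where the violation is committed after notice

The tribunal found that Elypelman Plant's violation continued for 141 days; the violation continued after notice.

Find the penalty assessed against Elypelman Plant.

$483,686

First 58 days: 58 × $920 = $53,360
Remaining days: (141 − 58) × $2,210 = $183,430
Per-day component: $53,360 + $183,430 = $236,790
Base plus per-day: $108,700 + $236,790 = $345,490
Enhancement: 40% of $345,490 = $138,196
Enhanced fine: $345,490 + $138,196 = $483,686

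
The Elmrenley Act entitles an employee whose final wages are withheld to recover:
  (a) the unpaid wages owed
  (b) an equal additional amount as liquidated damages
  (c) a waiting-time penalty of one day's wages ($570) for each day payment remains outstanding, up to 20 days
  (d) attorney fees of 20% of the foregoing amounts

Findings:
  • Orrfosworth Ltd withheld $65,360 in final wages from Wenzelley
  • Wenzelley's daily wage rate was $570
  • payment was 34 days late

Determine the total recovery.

$170,544

Liquidated damages (equal amount): $65,360
Penalty days: min(34, 20) = 20
Waiting-time penalty: 20 × $570 = $11,400
Subtotal: $65,360 + $65,360 + $11,400 = $142,120
Attorney fees: 20% of $142,120 = $28,424
Total award: $142,120 + $28,424 = $170,544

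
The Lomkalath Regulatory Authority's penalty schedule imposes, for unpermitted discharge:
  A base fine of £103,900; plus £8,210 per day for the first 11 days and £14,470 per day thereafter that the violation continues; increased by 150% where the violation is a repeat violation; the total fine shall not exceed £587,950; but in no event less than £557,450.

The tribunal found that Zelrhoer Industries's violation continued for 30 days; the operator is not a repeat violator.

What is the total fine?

First 11 days: 11 × £8,210 = £90,310
Remaining days: (30 − 11) × £14,470 = £274,930
Per-day component: £90,310 + £274,930 = £365,240
Base plus per-day: £103,900 + £365,240 = £469,140
The operator is not a repeat violator: no 150% increase.
Cap at £587,950: £469,140 is within the cap, no reduction.
Minimum £557,450: £469,140 is below the minimum → £557,450

£557,450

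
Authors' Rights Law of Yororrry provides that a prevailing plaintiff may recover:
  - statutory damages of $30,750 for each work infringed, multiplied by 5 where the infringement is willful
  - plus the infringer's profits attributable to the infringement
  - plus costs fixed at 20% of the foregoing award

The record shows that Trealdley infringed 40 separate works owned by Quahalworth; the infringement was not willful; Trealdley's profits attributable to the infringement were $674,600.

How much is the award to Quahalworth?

$2,285,520

Statutory damages: 40 × $30,750 = $1,230,000
Infringement not willful: no ×5 enhancement.
Combined award: $1,230,000 + $674,600 = $1,904,600
Costs: 20% of $1,904,600 = $380,920
Award plus costs: $1,904,600 + $380,920 = $2,285,520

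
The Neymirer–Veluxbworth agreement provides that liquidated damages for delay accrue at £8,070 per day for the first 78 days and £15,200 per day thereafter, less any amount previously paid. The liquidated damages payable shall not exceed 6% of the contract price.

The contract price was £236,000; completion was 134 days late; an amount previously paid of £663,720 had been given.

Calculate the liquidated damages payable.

£14,160

First 78 days: 78 × £8,070 = £629,460
Remaining days: (134 − 78) × £15,200 = £851,200
Accrued per-day damages: £629,460 + £851,200 = £1,480,660
Less amount previously paid: £1,480,660 − £663,720 = £816,940
Cap: 6% of £236,000 = £14,160
Cap at £14,160: £816,940 exceeds the cap → £14,160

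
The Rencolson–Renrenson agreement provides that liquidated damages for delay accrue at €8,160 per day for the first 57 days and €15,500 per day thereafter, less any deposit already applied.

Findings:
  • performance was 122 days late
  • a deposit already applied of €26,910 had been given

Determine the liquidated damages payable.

€1,445,710

First 57 days: 57 × €8,160 = €465,120
Remaining days: (122 − 57) × €15,500 = €1,007,500
Accrued per-day damages: €465,120 + €1,007,500 = €1,472,620
Less deposit already applied: €1,472,620 − €26,910 = €1,445,710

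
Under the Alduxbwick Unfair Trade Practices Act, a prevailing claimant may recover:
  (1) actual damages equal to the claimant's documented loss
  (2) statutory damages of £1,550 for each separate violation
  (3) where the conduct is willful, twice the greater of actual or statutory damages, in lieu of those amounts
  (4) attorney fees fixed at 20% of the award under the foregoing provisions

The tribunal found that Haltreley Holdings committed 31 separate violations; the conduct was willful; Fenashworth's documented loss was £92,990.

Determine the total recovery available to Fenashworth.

Statutory damages: 31 × £1,550 = £48,050
Greater of actual damages (£92,990) or statutory damages (£48,050): £92,990
Doubled: 2 × £92,990 = £185,980
Attorney fees: 20% of £185,980 = £37,196
Total recovery: £185,980 + £37,196 = £223,176

£223,176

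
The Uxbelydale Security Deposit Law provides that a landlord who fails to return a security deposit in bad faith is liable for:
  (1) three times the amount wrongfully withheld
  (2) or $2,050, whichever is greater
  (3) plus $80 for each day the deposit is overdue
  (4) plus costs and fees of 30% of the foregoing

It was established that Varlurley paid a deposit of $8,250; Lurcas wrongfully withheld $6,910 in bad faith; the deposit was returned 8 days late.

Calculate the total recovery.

$27,781

Trebled: 3 × $6,910 = $20,730
Minimum $2,050: $20,730 meets the minimum, no increase.
Late-return penalty: 8 × $80 = $640
Damages plus late penalty: $20,730 + $640 = $21,370
Costs and fees: 30% of $21,370 = $6,411
Total recovery: $21,370 + $6,411 = $27,781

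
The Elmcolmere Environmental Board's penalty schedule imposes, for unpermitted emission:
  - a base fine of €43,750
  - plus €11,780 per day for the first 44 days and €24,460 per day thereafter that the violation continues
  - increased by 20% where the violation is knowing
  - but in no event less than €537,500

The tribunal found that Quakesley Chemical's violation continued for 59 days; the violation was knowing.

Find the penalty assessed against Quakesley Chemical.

€1,114,764

First 44 days: 44 × €11,780 = €518,320
Remaining days: (59 − 44) × €24,460 = €366,900
Per-day component: €518,320 + €366,900 = €885,220
Base plus per-day: €43,750 + €885,220 = €928,970
Enhancement: 20% of €928,970 = €185,794
Enhanced fine: €928,970 + €185,794 = €1,114,764
Minimum €537,500: €1,114,764 meets the minimum, no increase.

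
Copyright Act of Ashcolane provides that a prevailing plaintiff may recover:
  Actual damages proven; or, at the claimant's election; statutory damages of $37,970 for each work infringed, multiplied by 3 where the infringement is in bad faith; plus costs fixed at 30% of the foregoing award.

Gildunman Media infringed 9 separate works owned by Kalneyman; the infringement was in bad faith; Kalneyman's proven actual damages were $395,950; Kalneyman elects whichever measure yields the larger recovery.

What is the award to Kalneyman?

Award: $1,332,747

Statutory damages: 9 × $37,970 = $341,730
Trebled: 3 × $341,730 = $1,025,190
Greater of actual damages ($395,950) or enhanced statutory damages ($1,025,190): $1,025,190
Costs: 30% of $1,025,190 = $307,557
Award plus costs: $1,025,190 + $307,557 = $1,332,747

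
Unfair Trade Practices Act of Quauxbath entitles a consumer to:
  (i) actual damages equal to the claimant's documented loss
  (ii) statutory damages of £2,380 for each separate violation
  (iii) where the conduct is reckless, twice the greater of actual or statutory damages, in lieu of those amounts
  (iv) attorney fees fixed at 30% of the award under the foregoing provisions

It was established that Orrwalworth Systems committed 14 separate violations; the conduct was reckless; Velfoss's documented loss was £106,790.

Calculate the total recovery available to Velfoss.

£277,654

Statutory damages: 14 × £2,380 = £33,320
Greater of actual damages (£106,790) or statutory damages (£33,320): £106,790
Doubled: 2 × £106,790 = £213,580
Attorney fees: 30% of £213,580 = £64,074
Total recovery: £213,580 + £64,074 = £277,654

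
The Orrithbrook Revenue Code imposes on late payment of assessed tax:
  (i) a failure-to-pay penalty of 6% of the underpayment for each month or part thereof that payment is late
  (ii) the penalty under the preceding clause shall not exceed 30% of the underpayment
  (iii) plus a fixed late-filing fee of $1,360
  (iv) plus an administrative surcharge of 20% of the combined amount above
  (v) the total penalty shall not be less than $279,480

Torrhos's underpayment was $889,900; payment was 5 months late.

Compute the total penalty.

Accrued rate: 6% × 5 = 30%, capped at 30% → 30%
Failure-to-pay penalty: 30% of $889,900 = $266,970
Penalty before surcharge: $266,970 + $1,360 = $268,330
Administrative surcharge: 20% of $268,330 = $53,666
Total penalty: $268,330 + $53,666 = $321,996
Minimum $279,480: $321,996 meets the minimum, no increase.

$321,996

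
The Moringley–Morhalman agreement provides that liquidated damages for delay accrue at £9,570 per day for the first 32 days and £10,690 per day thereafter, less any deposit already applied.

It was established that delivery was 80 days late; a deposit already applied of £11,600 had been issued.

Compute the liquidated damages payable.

£807,760

First 32 days: 32 × £9,570 = £306,240
Remaining days: (80 − 32) × £10,690 = £513,120
Accrued per-day damages: £306,240 + £513,120 = £819,360
Less deposit already applied: £819,360 − £11,600 = £807,760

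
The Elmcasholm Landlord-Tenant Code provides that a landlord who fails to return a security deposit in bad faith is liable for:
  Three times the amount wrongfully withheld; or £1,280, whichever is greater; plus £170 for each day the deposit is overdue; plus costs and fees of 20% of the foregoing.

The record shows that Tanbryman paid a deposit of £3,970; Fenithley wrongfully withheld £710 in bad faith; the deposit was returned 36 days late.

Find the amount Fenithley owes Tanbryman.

£9,900

Trebled: 3 × £710 = £2,130
Minimum £1,280: £2,130 meets the minimum, no increase.
Late-return penalty: 36 × £170 = £6,120
Damages plus late penalty: £2,130 + £6,120 = £8,250
Costs and fees: 20% of £8,250 = £1,650
Total recovery: £8,250 + £1,650 = £9,900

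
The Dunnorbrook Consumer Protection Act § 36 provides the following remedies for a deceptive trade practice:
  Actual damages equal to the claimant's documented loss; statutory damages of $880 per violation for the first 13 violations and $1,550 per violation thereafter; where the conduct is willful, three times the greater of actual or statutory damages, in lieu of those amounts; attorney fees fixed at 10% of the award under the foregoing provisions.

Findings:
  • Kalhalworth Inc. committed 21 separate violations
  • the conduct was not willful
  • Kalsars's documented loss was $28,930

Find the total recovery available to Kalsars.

First 13 violations: 13 × $880 = $11,440
Remaining violations: (21 − 13) × $1,550 = $12,400
Statutory damages: $11,440 + $12,400 = $23,840
Conduct not willful: the in-lieu enhancement does not apply.
Actual plus statutory damages: $28,930 + $23,840 = $52,770
Attorney fees: 10% of $52,770 = $5,277
Total recovery: $52,770 + $5,277 = $58,047

$58,047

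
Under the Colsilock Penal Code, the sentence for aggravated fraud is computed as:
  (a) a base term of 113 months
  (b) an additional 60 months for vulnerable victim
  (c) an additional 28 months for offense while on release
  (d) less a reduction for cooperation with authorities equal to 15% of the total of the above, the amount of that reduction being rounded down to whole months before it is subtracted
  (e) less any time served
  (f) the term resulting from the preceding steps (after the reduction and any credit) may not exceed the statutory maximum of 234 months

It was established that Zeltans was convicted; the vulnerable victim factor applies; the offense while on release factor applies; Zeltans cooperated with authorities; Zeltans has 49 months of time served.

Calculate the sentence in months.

Sentence: 122 months

Vulnerable victim enhancement: +60 months
Offense while on release enhancement: +28 months
Adjusted term: 113 months + 60 months + 28 months = 201 months
Cooperation with authorities reduction: 15% of 201 months = 30 months (rounded down)
After reduction: 201 − 30 = 171 months
Less time served: 171 months − 49 months = 122 months
Cap at 234 months: 122 months is within the cap, no reduction.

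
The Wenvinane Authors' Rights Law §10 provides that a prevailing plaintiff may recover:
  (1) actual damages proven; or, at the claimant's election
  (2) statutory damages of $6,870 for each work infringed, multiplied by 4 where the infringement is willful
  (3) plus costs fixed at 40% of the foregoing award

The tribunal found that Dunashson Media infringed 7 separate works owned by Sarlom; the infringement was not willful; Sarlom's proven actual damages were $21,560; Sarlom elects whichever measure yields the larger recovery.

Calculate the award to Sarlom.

Statutory damages: 7 × $6,870 = $48,090
Infringement not willful: no ×4 enhancement.
Greater of actual damages ($21,560) or statutory damages ($48,090): $48,090
Costs: 40% of $48,090 = $19,236
Award plus costs: $48,090 + $19,236 = $67,326

Award: $67,326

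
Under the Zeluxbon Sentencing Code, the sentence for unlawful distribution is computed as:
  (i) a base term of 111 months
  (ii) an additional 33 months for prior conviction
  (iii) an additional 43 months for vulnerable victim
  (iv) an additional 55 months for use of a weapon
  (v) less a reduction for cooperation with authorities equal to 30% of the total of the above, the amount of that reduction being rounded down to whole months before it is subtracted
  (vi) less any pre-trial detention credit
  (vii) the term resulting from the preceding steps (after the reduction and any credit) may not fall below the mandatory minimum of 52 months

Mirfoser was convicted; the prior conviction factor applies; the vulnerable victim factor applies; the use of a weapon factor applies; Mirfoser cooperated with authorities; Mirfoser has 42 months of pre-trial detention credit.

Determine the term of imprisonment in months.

128 months

Prior conviction enhancement: +33 months
Vulnerable victim enhancement: +43 months
Use of a weapon enhancement: +55 months
Adjusted term: 111 months + 33 months + 43 months + 55 months = 242 months
Cooperation with authorities reduction: 30% of 242 months = 72 months (rounded down)
After reduction: 242 − 72 = 170 months
Less pre-trial detention credit: 170 months − 42 months = 128 months
Minimum 52 months: 128 months meets the minimum, no increase.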